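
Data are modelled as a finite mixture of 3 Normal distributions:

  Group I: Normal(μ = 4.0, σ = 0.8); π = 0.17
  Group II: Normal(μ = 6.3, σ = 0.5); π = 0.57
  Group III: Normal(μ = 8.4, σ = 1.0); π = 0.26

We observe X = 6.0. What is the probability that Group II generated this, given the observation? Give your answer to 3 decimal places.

0.975

P(component k | x) = π_k·f_k(x) / marginal(x), where marginal(x) = Σ_j π_j·f_j(x).
Normal densities:
  p_I = 0.0219104
  p_II = 0.666449
  p_III = 0.0223945
Unnormalised posteriors:
  π_I·p_I = 0.17 × 0.0219104 = 0.00372476
  π_II·p_II = 0.57 × 0.666449 = 0.379876
  π_III·p_III = 0.26 × 0.0223945 = 0.00582258
Normaliser: 0.00372476 + 0.379876 + 0.00582258 = 0.389423
So the posterior for Group II is 0.379876 / 0.389423 ≈ 0.975.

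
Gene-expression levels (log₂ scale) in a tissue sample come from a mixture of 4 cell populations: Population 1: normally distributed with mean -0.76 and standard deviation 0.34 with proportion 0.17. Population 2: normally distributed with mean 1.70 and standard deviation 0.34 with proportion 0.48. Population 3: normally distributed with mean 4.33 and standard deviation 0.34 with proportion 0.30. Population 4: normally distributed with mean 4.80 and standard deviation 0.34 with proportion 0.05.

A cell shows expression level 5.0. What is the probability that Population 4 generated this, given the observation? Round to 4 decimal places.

0.4942

The responsibility of component k is w_k f_k(x) divided by Σ_j w_j f_j(x).
Normal densities:
  f_1 = 5.59013e-63
  f_2 = 4.10449e-21
  f_3 = 0.168345
  f_4 = 0.986947
Weight by the priors:
  w_1·f_1 = 0.17 × 5.59013e-63 = 9.50321e-64
  w_2·f_2 = 0.48 × 4.10449e-21 = 1.97016e-21
  w_3·f_3 = 0.30 × 0.168345 = 0.0505036
  w_4·f_4 = 0.05 × 0.986947 = 0.0493473
Sum: 9.50321e-64 + 1.97016e-21 + 0.0505036 + 0.0493473 = 0.0998509
P(Population 4 | data) ≈ 0.4942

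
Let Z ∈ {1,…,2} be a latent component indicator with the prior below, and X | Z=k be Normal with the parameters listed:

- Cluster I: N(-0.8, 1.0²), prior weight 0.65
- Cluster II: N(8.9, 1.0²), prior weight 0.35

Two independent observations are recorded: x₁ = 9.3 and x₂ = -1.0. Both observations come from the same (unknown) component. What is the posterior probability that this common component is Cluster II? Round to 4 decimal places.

0.7893

The responsibility of component k is π_k f_k(x) divided by Σ_j π_j f_j(x).
Since both observations come from the same component, the likelihood for component k is f_k(x₁)·f_k(x₂).
  f_I = [(1/(1.0·√(2π)))·exp(−(9.3−-0.8)²/(2·1.0²)) = 0.398942·exp(-51.00500) = 2.81657e-23] × [0.391043] = 1.1014e-23
  f_II = [(1/(1.0·√(2π)))·exp(−(9.3−8.9)²/(2·1.0²)) = 0.398942·exp(-0.08000) = 0.36827] × [2.08118e-22] = 7.66435e-23
Unnormalised posteriors:
  π_I·f_I = 0.65 × 1.1014e-23 = 7.15909e-24
  π_II·f_II = 0.35 × 7.66435e-23 = 2.68252e-23
Sum: 7.15909e-24 + 2.68252e-23 = 3.39843e-23
P(Cluster II | x₁, x₂) ≈ 0.7893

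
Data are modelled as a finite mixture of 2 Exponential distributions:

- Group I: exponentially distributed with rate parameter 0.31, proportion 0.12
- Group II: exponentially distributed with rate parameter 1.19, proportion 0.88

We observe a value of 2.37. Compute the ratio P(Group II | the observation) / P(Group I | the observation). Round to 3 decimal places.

Since P(k|x) ∝ P(Z=k) f_k(x), the posterior odds are P(Z=i) f_i(x) / (P(Z=j) f_j(x)).
Exponential densities:
  p_I = 0.31·e^(−0.31·2.37) = 0.31·e^(−0.7347) = 0.148691
  p_II = 1.19·e^(−1.19·2.37) = 1.19·e^(−2.8203) = 0.0709098
Odds = (0.88/0.12) × (0.0709098/0.148691) = 7.33333 × 0.476893 ≈ 3.497

3.497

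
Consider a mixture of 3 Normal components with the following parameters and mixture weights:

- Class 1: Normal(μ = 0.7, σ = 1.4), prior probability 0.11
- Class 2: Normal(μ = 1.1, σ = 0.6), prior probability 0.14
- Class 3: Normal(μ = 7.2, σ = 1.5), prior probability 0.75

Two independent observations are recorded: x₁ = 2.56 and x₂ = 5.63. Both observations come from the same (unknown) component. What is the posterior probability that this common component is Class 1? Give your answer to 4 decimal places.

Posterior ∝ prior × likelihood, so P(k | x) ∝ P(Z=k) f_k(x); normalise over all components.
Since both observations come from the same component, the likelihood for component k is f_k(x₁)·f_k(x₂).
  f_1 = [0.117895] × [0.000578171] = 6.81634e-05
  f_2 = [0.0344355] × [2.78499e-13] = 9.59023e-15
  f_3 = [0.00222331] × [0.153791] = 0.000341925
Prior × likelihood for each component:
  P(Z=1)·f_1 = 0.11 × 6.81634e-05 = 7.49798e-06
  P(Z=2)·f_2 = 0.14 × 9.59023e-15 = 1.34263e-15
  P(Z=3)·f_3 = 0.75 × 0.000341925 = 0.000256444
Sum: 7.49798e-06 + 1.34263e-15 + 0.000256444 = 0.000263942
P(Class 1 | x₁, x₂) ≈ 0.0284

0.0284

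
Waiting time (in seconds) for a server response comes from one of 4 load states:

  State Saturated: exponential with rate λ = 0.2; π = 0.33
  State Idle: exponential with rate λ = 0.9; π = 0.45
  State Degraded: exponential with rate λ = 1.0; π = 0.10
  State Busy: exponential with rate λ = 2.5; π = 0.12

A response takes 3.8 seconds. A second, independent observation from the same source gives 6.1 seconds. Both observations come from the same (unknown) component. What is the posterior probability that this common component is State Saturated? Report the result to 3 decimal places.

The responsibility of component k is π_k f_k(x) divided by Σ_j π_j f_j(x).
Since both observations come from the same component, the likelihood for component k is f_k(x₁)·f_k(x₂).
  f_Saturated = [0.0935333] × [0.059046] = 0.00552277
  f_Idle = [0.0294412] × [0.00371506] = 0.000109376
  f_Degraded = [0.0223708] × [0.00224287] = 5.01747e-05
  f_Busy = [0.00018713] × [5.95592e-07] = 1.11453e-10
Multiply by the mixture weights:
  π_Saturated·f_Saturated = 0.33 × 0.00552277 = 0.00182251
  π_Idle·f_Idle = 0.45 × 0.000109376 = 4.92191e-05
  π_Degraded·f_Degraded = 0.10 × 5.01747e-05 = 5.01747e-06
  π_Busy·f_Busy = 0.12 × 1.11453e-10 = 1.33744e-11
Evidence: 0.00182251 + 4.92191e-05 + 5.01747e-06 + 1.33744e-11 = 0.00187675
P(State Saturated | x₁, x₂) = 0.00182251 / 0.00187675 ≈ 0.971

0.971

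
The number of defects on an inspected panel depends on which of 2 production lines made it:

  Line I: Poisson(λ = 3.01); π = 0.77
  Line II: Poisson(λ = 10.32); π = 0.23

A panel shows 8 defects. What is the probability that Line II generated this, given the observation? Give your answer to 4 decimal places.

By Bayes' theorem, P(k | x) = w_k f_k(x) / Σ_j w_j f_j(x).
Component likelihoods at x = 8 defects:
  p_I = e^(−3.01)·3.01^8/8! = 0.0082373
  p_II = e^(−10.32)·10.32^8/8! = 0.105196
Prior × likelihood for each component:
  w_I·p_I = 0.77 × 0.0082373 = 0.00634272
  w_II·p_II = 0.23 × 0.105196 = 0.024195
Normaliser: 0.00634272 + 0.024195 = 0.0305377
P(Line II | the observation) ≈ 0.7923

0.7923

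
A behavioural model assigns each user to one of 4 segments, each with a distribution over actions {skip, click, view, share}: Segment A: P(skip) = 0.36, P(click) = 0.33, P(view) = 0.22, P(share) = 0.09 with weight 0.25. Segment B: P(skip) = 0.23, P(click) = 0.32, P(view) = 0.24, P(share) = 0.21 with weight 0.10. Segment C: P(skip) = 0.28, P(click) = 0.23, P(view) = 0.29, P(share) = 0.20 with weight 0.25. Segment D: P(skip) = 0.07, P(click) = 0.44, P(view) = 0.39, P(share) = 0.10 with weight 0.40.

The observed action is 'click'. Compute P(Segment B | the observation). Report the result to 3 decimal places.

0.092

By Bayes' theorem, P(k | x) = w_k f_k(x) / Σ_j w_j f_j(x).
Categorical probabilities:
  p_A = P(click | comp) = 0.33
  p_B = P(click | comp) = 0.32
  p_C = P(click | comp) = 0.23
  p_D = P(click | comp) = 0.44
Prior × likelihood for each component:
  w_A·p_A = 0.25 × 0.33 = 0.0825
  w_B·p_B = 0.10 × 0.32 = 0.032
  w_C·p_C = 0.25 × 0.23 = 0.0575
  w_D·p_D = 0.40 × 0.44 = 0.176
Marginal: 0.0825 + 0.032 + 0.0575 + 0.176 = 0.348
So the posterior for Segment B is 0.032 / 0.348 ≈ 0.092.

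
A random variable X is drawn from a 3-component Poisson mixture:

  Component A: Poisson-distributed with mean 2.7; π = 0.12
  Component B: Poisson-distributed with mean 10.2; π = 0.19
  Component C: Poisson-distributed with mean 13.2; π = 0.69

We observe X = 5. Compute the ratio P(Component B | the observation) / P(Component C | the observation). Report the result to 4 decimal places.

Only the two components matter; the odds are (w_i f_i(x)) / (w_j f_j(x)).
Evaluate each component's likelihood at the observed value:
  p_A = 0.0803605
  p_B = 0.0341992
  p_C = 0.00618018
Odds = (0.19/0.69) × (0.0341992/0.00618018) = 0.275362 × 5.53369 ≈ 1.5238

1.5238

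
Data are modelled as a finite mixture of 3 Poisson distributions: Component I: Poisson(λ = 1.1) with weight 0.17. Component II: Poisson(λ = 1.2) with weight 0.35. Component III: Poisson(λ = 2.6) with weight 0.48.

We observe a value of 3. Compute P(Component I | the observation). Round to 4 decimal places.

By Bayes' theorem, P(k | x) = P(Z=k) f_k(x) / Σ_j P(Z=j) f_j(x).
Evaluate each component's likelihood at the observed value:
  f_I = e^(−1.1)·1.1^3/3! = 0.0738419
  f_II = e^(−1.2)·1.2^3/3! = 0.0867439
  f_III = e^(−2.6)·2.6^3/3! = 0.217572
Weight by the priors:
  P(Z=I)·f_I = 0.17 × 0.0738419 = 0.0125531
  P(Z=II)·f_II = 0.35 × 0.0867439 = 0.0303604
  P(Z=III)·f_III = 0.48 × 0.217572 = 0.104435
Marginal: 0.0125531 + 0.0303604 + 0.104435 = 0.147348
So the posterior for Component I is 0.0125531 / 0.147348 ≈ 0.0852.

0.0852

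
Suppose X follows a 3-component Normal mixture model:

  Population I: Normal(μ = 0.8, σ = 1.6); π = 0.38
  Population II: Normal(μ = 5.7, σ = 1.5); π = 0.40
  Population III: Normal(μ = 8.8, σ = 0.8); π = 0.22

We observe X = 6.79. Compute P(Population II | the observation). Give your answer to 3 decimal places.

0.945

The responsibility of component k is P(Z=k) f_k(x) divided by Σ_j P(Z=j) f_j(x).
Component likelihoods at x = 6.79:
  L_I = (1/(1.6·√(2π)))·exp(−(6.79−0.8)²/(2·1.6²)) = 0.249339·exp(-7.00783) = 0.000225594
  L_II = (1/(1.5·√(2π)))·exp(−(6.79−5.7)²/(2·1.5²)) = 0.265962·exp(-0.26402) = 0.204247
  L_III = (1/(0.8·√(2π)))·exp(−(6.79−8.8)²/(2·0.8²)) = 0.498678·exp(-3.15633) = 0.0212346
Prior × likelihood for each component:
  P(Z=I)·L_I = 0.38 × 0.000225594 = 8.57257e-05
  P(Z=II)·L_II = 0.40 × 0.204247 = 0.0816987
  P(Z=III)·L_III = 0.22 × 0.0212346 = 0.00467161
Denominator: 8.57257e-05 + 0.0816987 + 0.00467161 = 0.0864561
P(Population II | 6.79) ≈ 0.945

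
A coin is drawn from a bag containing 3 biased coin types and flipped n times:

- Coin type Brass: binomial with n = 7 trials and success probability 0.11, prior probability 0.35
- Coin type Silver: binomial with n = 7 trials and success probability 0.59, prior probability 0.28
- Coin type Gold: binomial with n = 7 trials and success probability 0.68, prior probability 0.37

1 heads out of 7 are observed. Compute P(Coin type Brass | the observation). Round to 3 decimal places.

By Bayes' theorem, P(k | x) = P(Z=k) f_k(x) / Σ_j P(Z=j) f_j(x).
Component likelihoods at x = 1 heads out of 7:
  p_Brass = 0.382676
  p_Silver = 0.0196179
  p_Gold = 0.00511101
Multiply by the mixture weights:
  P(Z=Brass)·p_Brass = 0.35 × 0.382676 = 0.133936
  P(Z=Silver)·p_Silver = 0.28 × 0.0196179 = 0.00549302
  P(Z=Gold)·p_Gold = 0.37 × 0.00511101 = 0.00189107
Denominator: 0.133936 + 0.00549302 + 0.00189107 = 0.141321
Responsibility of Coin type Brass: 0.133936 / 0.141321 ≈ 0.948

0.948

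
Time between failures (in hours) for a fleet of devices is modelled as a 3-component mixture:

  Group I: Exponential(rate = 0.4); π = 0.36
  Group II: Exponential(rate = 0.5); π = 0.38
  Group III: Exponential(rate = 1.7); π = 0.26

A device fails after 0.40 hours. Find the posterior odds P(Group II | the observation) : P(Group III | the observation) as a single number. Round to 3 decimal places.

Posterior odds = (P(Z=i) f_i(x)) / (P(Z=j) f_j(x)); the normalising sum cancels.
Exponential densities:
  f_I = 0.4·e^(−0.4·0.40) = 0.4·e^(−0.1600) = 0.340858
  f_II = 0.5·e^(−0.5·0.40) = 0.5·e^(−0.2000) = 0.409365
  f_III = 1.7·e^(−1.7·0.40) = 1.7·e^(−0.6800) = 0.861249
Odds = (0.38/0.26) × (0.409365/0.861249) = 1.46154 × 0.475316 ≈ 0.695

0.695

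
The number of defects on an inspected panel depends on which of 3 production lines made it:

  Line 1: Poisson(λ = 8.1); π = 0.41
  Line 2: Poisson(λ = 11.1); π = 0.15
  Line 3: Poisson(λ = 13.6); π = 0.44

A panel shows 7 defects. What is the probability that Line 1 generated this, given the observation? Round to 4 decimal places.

Apply Bayes' rule: the posterior for each component is proportional to its prior times its likelihood at x.
Evaluate each component's likelihood at the observed value:
  f_1 = e^(−8.1)·8.1^7/7! = 0.137778
  f_2 = e^(−11.1)·11.1^7/7! = 0.0622532
  f_3 = e^(−13.6)·13.6^7/7! = 0.0211805
Prior × likelihood for each component:
  π_1·f_1 = 0.41 × 0.137778 = 0.0564889
  π_2·f_2 = 0.15 × 0.0622532 = 0.00933798
  π_3·f_3 = 0.44 × 0.0211805 = 0.00931943
Evidence: 0.0564889 + 0.00933798 + 0.00931943 = 0.0751463
P(Line 1 | the observation) ≈ 0.7517

0.7517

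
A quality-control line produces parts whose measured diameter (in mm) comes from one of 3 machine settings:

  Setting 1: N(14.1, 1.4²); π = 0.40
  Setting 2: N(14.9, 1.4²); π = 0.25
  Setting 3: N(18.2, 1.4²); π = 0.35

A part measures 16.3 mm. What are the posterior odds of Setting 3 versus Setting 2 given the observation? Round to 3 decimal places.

The posterior odds equal the prior odds times the likelihood ratio: (π_i/π_j)·(f_i(x)/f_j(x)).
Normal densities:
  f_1 = 0.0829013
  f_2 = 0.172836
  f_3 = 0.113457
Odds = (0.35/0.25) × (0.113457/0.172836) = 1.4 × 0.656444 ≈ 0.919

0.919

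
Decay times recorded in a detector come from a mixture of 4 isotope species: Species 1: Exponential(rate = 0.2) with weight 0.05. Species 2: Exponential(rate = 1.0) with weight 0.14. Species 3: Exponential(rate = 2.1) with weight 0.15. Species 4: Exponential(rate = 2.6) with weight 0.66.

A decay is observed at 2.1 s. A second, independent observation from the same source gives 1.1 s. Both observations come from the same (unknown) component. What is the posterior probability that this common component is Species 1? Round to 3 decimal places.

Posterior ∝ prior × likelihood, so P(k | x) ∝ P(Z=k) f_k(x); normalise over all components.
Since both observations come from the same component, the likelihood for component k is f_k(x₁)·f_k(x₂).
  f_1 = [0.2·e^(−0.2·2.1) = 0.2·e^(−0.4200) = 0.131409] × [0.160504] = 0.0210917
  f_2 = [1.0·e^(−1.0·2.1) = 1.0·e^(−2.1000) = 0.122456] × [0.332871] = 0.0407622
  f_3 = [2.1·e^(−2.1·2.1) = 2.1·e^(−4.4100) = 0.0255259] × [0.208449] = 0.00532083
  f_4 = [2.6·e^(−2.6·2.1) = 2.6·e^(−5.4600) = 0.0110592] × [0.148899] = 0.00164671
Weight by the priors:
  P(Z=1)·f_1 = 0.05 × 0.0210917 = 0.00105458
  P(Z=2)·f_2 = 0.14 × 0.0407622 = 0.00570671
  P(Z=3)·f_3 = 0.15 × 0.00532083 = 0.000798125
  P(Z=4)·f_4 = 0.66 × 0.00164671 = 0.00108683
Evidence: 0.00105458 + 0.00570671 + 0.000798125 + 0.00108683 = 0.00864625
P(Species 1 | x₁,x₂) ≈ 0.122

0.122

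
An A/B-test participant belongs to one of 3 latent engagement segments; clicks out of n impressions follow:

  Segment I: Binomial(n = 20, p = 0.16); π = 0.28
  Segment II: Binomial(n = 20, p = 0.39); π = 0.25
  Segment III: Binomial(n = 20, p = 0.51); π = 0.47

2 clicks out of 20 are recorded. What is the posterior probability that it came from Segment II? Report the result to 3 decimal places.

By Bayes' theorem, P(k | x) = π_k f_k(x) / Σ_j π_j f_j(x).
Binomial probabilities:
  f_I = C(20,2)·0.16^2·0.84^18 = 190·0.0256·0.0433538 = 0.210873
  f_II = C(20,2)·0.39^2·0.61^18 = 190·0.1521·0.000136753 = 0.00395203
  f_III = C(20,2)·0.51^2·0.49^18 = 190·0.2601·2.65173e-06 = 0.000131046
Weight by the priors:
  π_I·f_I = 0.28 × 0.210873 = 0.0590444
  π_II·f_II = 0.25 × 0.00395203 = 0.000988007
  π_III·f_III = 0.47 × 0.000131046 = 6.15916e-05
Denominator: 0.0590444 + 0.000988007 + 6.15916e-05 = 0.060094
P(Segment II | the observation) ≈ 0.016

0.016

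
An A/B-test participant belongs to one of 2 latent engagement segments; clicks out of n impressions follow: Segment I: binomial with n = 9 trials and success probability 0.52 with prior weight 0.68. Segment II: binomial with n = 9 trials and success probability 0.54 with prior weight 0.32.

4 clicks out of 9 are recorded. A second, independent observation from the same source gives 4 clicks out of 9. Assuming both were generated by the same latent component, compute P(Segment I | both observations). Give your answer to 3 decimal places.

The responsibility of component k is w_k f_k(x) divided by Σ_j w_j f_j(x).
Since both observations come from the same component, the likelihood for component k is f_k(x₁)·f_k(x₂).
  p_I = [C(9,4)·0.52^4·0.48^5 = 126·0.0731162·0.0254804 = 0.234742] × [0.234742] = 0.0551036
  p_II = [C(9,4)·0.54^4·0.46^5 = 126·0.0850306·0.0205963 = 0.220666] × [0.220666] = 0.0486933
Unnormalised posteriors:
  w_I·p_I = 0.68 × 0.0551036 = 0.0374705
  w_II·p_II = 0.32 × 0.0486933 = 0.0155819
Evidence: 0.0374705 + 0.0155819 = 0.0530523
Responsibility of Segment I: 0.0374705 / 0.0530523 ≈ 0.706

0.706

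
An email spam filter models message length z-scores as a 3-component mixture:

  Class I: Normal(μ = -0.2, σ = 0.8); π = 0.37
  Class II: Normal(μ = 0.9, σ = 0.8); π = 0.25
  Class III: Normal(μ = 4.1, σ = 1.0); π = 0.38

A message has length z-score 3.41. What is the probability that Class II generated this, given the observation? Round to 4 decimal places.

The responsibility of component k is π_k f_k(x) divided by Σ_j π_j f_j(x).
Normal densities:
  p_I = 1.88854e-05
  p_II = 0.00363281
  p_III = 0.314432
Unnormalised posteriors:
  π_I·p_I = 0.37 × 1.88854e-05 = 6.98759e-06
  π_II·p_II = 0.25 × 0.00363281 = 0.000908203
  π_III·p_III = 0.38 × 0.314432 = 0.119484
Denominator: 6.98759e-06 + 0.000908203 + 0.119484 = 0.120399
P(Class II | x) ≈ 0.0075

0.0075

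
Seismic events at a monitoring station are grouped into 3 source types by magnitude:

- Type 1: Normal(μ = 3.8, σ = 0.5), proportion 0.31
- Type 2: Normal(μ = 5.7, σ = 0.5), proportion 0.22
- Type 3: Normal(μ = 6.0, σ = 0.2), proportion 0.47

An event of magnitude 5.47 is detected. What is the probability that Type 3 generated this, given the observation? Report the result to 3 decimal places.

By Bayes' theorem, P(k | x) = w_k f_k(x) / Σ_j w_j f_j(x).
Normal densities:
  L_1 = (1/(0.5·√(2π)))·exp(−(5.47−3.8)²/(2·0.5²)) = 0.797885·exp(-5.57780) = 0.0030167
  L_2 = (1/(0.5·√(2π)))·exp(−(5.47−5.7)²/(2·0.5²)) = 0.797885·exp(-0.10580) = 0.717781
  L_3 = (1/(0.2·√(2π)))·exp(−(5.47−6.0)²/(2·0.2²)) = 1.994711·exp(-3.51125) = 0.0595612
Multiply by the mixture weights:
  w_1·L_1 = 0.31 × 0.0030167 = 0.000935177
  w_2·L_2 = 0.22 × 0.717781 = 0.157912
  w_3·L_3 = 0.47 × 0.0595612 = 0.0279938
Marginal: 0.000935177 + 0.157912 + 0.0279938 = 0.186841
P(Type 3 | data) = 0.0279938 / 0.186841 ≈ 0.150

0.150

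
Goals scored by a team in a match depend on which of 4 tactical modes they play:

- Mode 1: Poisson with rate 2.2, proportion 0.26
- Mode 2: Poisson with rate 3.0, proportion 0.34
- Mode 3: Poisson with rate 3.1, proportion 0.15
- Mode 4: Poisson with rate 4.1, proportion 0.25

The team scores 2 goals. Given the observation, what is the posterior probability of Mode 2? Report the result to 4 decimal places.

Apply Bayes' rule: the posterior for each component is proportional to its prior times its likelihood at x.
Component likelihoods at x = 2 goals:
  p_1 = 0.268144
  p_2 = 0.224042
  p_3 = 0.216461
  p_4 = 0.139293
Multiply by the mixture weights:
  w_1·p_1 = 0.26 × 0.268144 = 0.0697173
  w_2·p_2 = 0.34 × 0.224042 = 0.0761742
  w_3·p_3 = 0.15 × 0.216461 = 0.0324692
  w_4·p_4 = 0.25 × 0.139293 = 0.0348233
Evidence: 0.0697173 + 0.0761742 + 0.0324692 + 0.0348233 = 0.213184
P(Mode 2 | data) = 0.0761742 / 0.213184 ≈ 0.3573

0.3573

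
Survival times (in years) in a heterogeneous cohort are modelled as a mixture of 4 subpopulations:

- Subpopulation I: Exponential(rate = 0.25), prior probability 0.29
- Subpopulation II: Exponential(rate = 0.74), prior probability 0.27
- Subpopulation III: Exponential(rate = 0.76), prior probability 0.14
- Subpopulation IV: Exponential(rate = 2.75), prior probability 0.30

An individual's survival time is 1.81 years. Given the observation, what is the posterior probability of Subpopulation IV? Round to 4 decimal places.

0.0434

The responsibility of component k is P(Z=k) f_k(x) divided by Σ_j P(Z=j) f_j(x).
Component likelihoods at x = 1.81 years:
  L_I = 0.159009
  L_II = 0.193882
  L_III = 0.192043
  L_IV = 0.018951
Multiply by the mixture weights:
  P(Z=I)·L_I = 0.29 × 0.159009 = 0.0461126
  P(Z=II)·L_II = 0.27 × 0.193882 = 0.0523482
  P(Z=III)·L_III = 0.14 × 0.192043 = 0.026886
  P(Z=IV)·L_IV = 0.30 × 0.018951 = 0.0056853
Evidence: 0.0461126 + 0.0523482 + 0.026886 + 0.0056853 = 0.131032
So the posterior for Subpopulation IV is 0.0056853 / 0.131032 ≈ 0.0434.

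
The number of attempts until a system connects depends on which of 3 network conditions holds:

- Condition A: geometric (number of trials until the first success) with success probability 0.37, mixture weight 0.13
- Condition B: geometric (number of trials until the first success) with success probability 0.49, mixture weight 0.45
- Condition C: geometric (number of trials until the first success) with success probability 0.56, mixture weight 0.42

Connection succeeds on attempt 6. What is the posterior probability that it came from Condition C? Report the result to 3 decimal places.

P(component k | x) = P(Z=k)·f_k(x) / marginal(x), where marginal(x) = Σ_j P(Z=j)·f_j(x).
Evaluate each component's likelihood at the observed value:
  L_A = 0.37·(1−0.37)^5 = 0.37·0.0992437 = 0.0367202
  L_B = 0.49·(1−0.49)^5 = 0.49·0.0345025 = 0.0169062
  L_C = 0.56·(1−0.56)^5 = 0.56·0.0164916 = 0.00923531
Prior × likelihood for each component:
  P(Z=A)·L_A = 0.13 × 0.0367202 = 0.00477362
  P(Z=B)·L_B = 0.45 × 0.0169062 = 0.00760781
  P(Z=C)·L_C = 0.42 × 0.00923531 = 0.00387883
Denominator: 0.00477362 + 0.00760781 + 0.00387883 = 0.0162603
P(Condition C | x) = 0.00387883 / 0.0162603 ≈ 0.239

0.239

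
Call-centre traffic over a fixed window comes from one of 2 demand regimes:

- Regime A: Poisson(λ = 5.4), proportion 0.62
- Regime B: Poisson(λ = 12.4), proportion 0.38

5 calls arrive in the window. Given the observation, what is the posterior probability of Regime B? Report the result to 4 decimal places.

0.0345

By Bayes' theorem, P(k | x) = π_k f_k(x) / Σ_j π_j f_j(x).
Evaluate each component's likelihood at the observed value:
  p_A = e^(−5.4)·5.4^5/5! = 0.172821
  p_B = e^(−12.4)·12.4^5/5! = 0.0100618
Prior × likelihood for each component:
  π_A·p_A = 0.62 × 0.172821 = 0.107149
  π_B·p_B = 0.38 × 0.0100618 = 0.00382348
Normaliser: 0.107149 + 0.00382348 = 0.110973
P(Regime B | data) ≈ 0.0345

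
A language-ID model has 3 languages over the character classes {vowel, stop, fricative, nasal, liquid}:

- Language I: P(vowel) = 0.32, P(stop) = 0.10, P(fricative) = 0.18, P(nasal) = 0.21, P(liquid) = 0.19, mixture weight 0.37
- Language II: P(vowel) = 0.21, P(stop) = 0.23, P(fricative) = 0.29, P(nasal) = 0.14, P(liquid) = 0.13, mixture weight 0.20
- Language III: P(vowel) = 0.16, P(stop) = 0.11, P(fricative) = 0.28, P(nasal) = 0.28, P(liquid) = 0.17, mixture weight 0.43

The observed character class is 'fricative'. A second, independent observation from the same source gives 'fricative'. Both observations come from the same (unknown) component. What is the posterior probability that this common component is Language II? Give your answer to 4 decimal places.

The responsibility of component k is P(Z=k) f_k(x) divided by Σ_j P(Z=j) f_j(x).
Since both observations come from the same component, the likelihood for component k is f_k(x₁)·f_k(x₂).
  f_I = [P(fricative | comp) = 0.18] × [0.18] = 0.0324
  f_II = [P(fricative | comp) = 0.29] × [0.29] = 0.0841
  f_III = [P(fricative | comp) = 0.28] × [0.28] = 0.0784
Weight by the priors:
  P(Z=I)·f_I = 0.37 × 0.0324 = 0.011988
  P(Z=II)·f_II = 0.20 × 0.0841 = 0.01682
  P(Z=III)·f_III = 0.43 × 0.0784 = 0.033712
Normaliser: 0.011988 + 0.01682 + 0.033712 = 0.06252
P(Language II | x₁,x₂) ≈ 0.2690

0.2690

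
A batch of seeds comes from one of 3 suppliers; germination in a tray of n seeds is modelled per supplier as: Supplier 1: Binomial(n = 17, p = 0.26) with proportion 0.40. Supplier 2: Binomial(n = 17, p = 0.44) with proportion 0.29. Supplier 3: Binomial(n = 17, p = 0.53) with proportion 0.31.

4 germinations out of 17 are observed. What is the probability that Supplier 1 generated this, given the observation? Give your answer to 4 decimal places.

0.8366

P(component k | x) = π_k·f_k(x) / marginal(x), where marginal(x) = Σ_j π_j·f_j(x).
Component likelihoods at x = 4 germinations out of 17:
  L_1 = C(17,4)·0.26^4·0.74^13 = 2380·0.00456976·0.0199532 = 0.217011
  L_2 = C(17,4)·0.44^4·0.56^13 = 2380·0.037481·0.000532653 = 0.0475151
  L_3 = C(17,4)·0.53^4·0.47^13 = 2380·0.0789048·5.461e-05 = 0.0102554
Prior × likelihood for each component:
  π_1·L_1 = 0.40 × 0.217011 = 0.0868046
  π_2·L_2 = 0.29 × 0.0475151 = 0.0137794
  π_3·L_3 = 0.31 × 0.0102554 = 0.00317917
Marginal: 0.0868046 + 0.0137794 + 0.00317917 = 0.103763
P(Supplier 1 | x) = 0.0868046 / 0.103763 ≈ 0.8366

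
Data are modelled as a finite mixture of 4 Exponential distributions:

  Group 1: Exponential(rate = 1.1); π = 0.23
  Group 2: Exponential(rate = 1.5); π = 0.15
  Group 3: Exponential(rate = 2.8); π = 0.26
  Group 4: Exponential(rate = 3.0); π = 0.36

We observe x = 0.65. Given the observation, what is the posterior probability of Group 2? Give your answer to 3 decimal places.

0.177

Posterior ∝ prior × likelihood, so P(k | x) ∝ π_k f_k(x); normalise over all components.
Exponential densities:
  p_1 = 0.538111
  p_2 = 0.565789
  p_3 = 0.453672
  p_4 = 0.426822
Multiply by the mixture weights:
  π_1·p_1 = 0.23 × 0.538111 = 0.123766
  π_2·p_2 = 0.15 × 0.565789 = 0.0848683
  π_3·p_3 = 0.26 × 0.453672 = 0.117955
  π_4·p_4 = 0.36 × 0.426822 = 0.153656
Evidence: 0.123766 + 0.0848683 + 0.117955 + 0.153656 = 0.480245
P(Group 2 | the observation) = 0.0848683 / 0.480245 ≈ 0.177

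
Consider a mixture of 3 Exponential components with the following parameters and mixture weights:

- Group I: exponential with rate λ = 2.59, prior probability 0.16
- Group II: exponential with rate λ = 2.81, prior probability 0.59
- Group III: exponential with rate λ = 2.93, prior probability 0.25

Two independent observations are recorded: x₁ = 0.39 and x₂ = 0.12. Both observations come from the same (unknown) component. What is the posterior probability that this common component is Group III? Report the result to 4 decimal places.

0.2563

Apply Bayes' rule: the posterior for each component is proportional to its prior times its likelihood at x.
Since both observations come from the same component, the likelihood for component k is f_k(x₁)·f_k(x₂).
  f_I = [0.943233] × [1.89811] = 1.79036
  f_II = [0.939211] × [2.00568] = 1.88376
  f_III = [0.934543] × [2.06144] = 1.9265
Prior × likelihood for each component:
  π_I·f_I = 0.16 × 1.79036 = 0.286457
  π_II·f_II = 0.59 × 1.88376 = 1.11142
  π_III·f_III = 0.25 × 1.9265 = 0.481625
Sum: 0.286457 + 1.11142 + 0.481625 = 1.8795
P(Group III | data) = 0.481625 / 1.8795 ≈ 0.2563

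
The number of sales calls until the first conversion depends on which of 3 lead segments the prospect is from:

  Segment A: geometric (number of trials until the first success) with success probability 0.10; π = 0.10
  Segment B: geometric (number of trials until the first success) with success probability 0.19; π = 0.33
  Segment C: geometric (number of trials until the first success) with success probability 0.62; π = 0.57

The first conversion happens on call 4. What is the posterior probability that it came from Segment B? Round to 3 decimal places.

0.555

P(component k | x) = π_k·f_k(x) / marginal(x), where marginal(x) = Σ_j π_j·f_j(x).
Component likelihoods at x = 4:
  f_A = 0.0729
  f_B = 0.100974
  f_C = 0.0340206
Weight by the priors:
  π_A·f_A = 0.10 × 0.0729 = 0.00729
  π_B·f_B = 0.33 × 0.100974 = 0.0333214
  π_C·f_C = 0.57 × 0.0340206 = 0.0193918
Normaliser: 0.00729 + 0.0333214 + 0.0193918 = 0.0600031
Responsibility of Segment B: 0.0333214 / 0.0600031 ≈ 0.555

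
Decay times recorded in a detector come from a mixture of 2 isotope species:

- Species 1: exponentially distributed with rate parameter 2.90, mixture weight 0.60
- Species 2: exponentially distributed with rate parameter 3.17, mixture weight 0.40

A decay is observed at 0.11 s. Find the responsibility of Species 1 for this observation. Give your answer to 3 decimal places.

P(component k | x) = π_k·f_k(x) / marginal(x), where marginal(x) = Σ_j π_j·f_j(x).
Component likelihoods at x = 0.11 s:
  L_1 = 2.10794
  L_2 = 2.23677
Weight by the priors:
  π_1·L_1 = 0.60 × 2.10794 = 1.26476
  π_2·L_2 = 0.40 × 2.23677 = 0.894707
Evidence: 1.26476 + 0.894707 = 2.15947
P(Species 1 | x) ≈ 0.586

0.586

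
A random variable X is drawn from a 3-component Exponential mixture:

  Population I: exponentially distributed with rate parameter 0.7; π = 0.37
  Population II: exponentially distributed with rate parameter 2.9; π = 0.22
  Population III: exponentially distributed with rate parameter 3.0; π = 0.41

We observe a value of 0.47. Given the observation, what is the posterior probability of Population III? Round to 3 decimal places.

0.462

By Bayes' theorem, P(k | x) = P(Z=k) f_k(x) / Σ_j P(Z=j) f_j(x).
Component likelihoods at x = 0.47:
  p_I = 0.7·e^(−0.7·0.47) = 0.7·e^(−0.3290) = 0.50375
  p_II = 2.9·e^(−2.9·0.47) = 2.9·e^(−1.3630) = 0.742087
  p_III = 3.0·e^(−3.0·0.47) = 3.0·e^(−1.4100) = 0.73243
Weight by the priors:
  P(Z=I)·p_I = 0.37 × 0.50375 = 0.186388
  P(Z=II)·p_II = 0.22 × 0.742087 = 0.163259
  P(Z=III)·p_III = 0.41 × 0.73243 = 0.300296
Evidence: 0.186388 + 0.163259 + 0.300296 = 0.649943
P(Population III | x) = 0.300296 / 0.649943 ≈ 0.462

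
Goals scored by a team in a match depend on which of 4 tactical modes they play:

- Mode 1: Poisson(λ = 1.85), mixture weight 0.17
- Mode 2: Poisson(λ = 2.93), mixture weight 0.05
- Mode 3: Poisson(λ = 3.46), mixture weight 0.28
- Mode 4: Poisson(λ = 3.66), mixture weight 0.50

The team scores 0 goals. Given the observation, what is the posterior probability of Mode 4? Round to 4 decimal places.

0.2519

Apply Bayes' rule: the posterior for each component is proportional to its prior times its likelihood at x.
Poisson probabilities:
  L_1 = e^(−1.85)·1.85^0/0! = 0.157237
  L_2 = e^(−2.93)·2.93^0/0! = 0.053397
  L_3 = e^(−3.46)·3.46^0/0! = 0.0314298
  L_4 = e^(−3.66)·3.66^0/0! = 0.0257325
Prior × likelihood for each component:
  π_1·L_1 = 0.17 × 0.157237 = 0.0267303
  π_2·L_2 = 0.05 × 0.053397 = 0.00266985
  π_3·L_3 = 0.28 × 0.0314298 = 0.00880033
  π_4·L_4 = 0.50 × 0.0257325 = 0.0128663
Normaliser: 0.0267303 + 0.00266985 + 0.00880033 + 0.0128663 = 0.0510668
P(Mode 4 | the observation) ≈ 0.2519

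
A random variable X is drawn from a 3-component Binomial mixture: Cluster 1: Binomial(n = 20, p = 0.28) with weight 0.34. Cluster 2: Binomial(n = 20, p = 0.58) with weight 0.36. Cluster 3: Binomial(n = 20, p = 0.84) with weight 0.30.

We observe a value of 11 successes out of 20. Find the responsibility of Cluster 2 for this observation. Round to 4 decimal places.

P(component k | x) = π_k·f_k(x) / marginal(x), where marginal(x) = Σ_j π_j·f_j(x).
Component likelihoods at x = 11 successes out of 20:
  L_1 = C(20,11)·0.28^11·0.72^9 = 167960·8.29351e-07·0.0519987 = 0.0072433
  L_2 = C(20,11)·0.58^11·0.42^9 = 167960·0.00249866·0.000406671 = 0.17067
  L_3 = C(20,11)·0.84^11·0.16^9 = 167960·0.146917·6.87195e-08 = 0.00169573
Multiply by the mixture weights:
  π_1·L_1 = 0.34 × 0.0072433 = 0.00246272
  π_2·L_2 = 0.36 × 0.17067 = 0.0614412
  π_3·L_3 = 0.30 × 0.00169573 = 0.00050872
Marginal: 0.00246272 + 0.0614412 + 0.00050872 = 0.0644127
P(Cluster 2 | 11 successes out of 20) ≈ 0.9539

0.9539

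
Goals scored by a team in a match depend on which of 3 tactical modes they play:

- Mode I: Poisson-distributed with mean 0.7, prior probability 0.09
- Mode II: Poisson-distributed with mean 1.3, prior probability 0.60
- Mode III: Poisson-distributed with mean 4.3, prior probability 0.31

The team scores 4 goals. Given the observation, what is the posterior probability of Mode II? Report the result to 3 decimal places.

P(component k | x) = π_k·f_k(x) / marginal(x), where marginal(x) = Σ_j π_j·f_j(x).
Evaluate each component's likelihood at the observed value:
  L_I = 0.00496792
  L_II = 0.0324324
  L_III = 0.193284
Weight by the priors:
  π_I·L_I = 0.09 × 0.00496792 = 0.000447113
  π_II·L_II = 0.60 × 0.0324324 = 0.0194595
  π_III·L_III = 0.31 × 0.193284 = 0.0599181
Evidence: 0.000447113 + 0.0194595 + 0.0599181 = 0.0798247
So the posterior for Mode II is 0.0194595 / 0.0798247 ≈ 0.244.

0.244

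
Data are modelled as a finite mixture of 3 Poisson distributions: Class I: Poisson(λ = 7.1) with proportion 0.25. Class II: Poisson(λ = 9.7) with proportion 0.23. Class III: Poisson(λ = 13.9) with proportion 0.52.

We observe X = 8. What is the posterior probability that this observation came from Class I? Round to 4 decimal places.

0.4293

By Bayes' theorem, P(k | x) = w_k f_k(x) / Σ_j w_j f_j(x).
Evaluate each component's likelihood at the observed value:
  L_I = e^(−7.1)·7.1^8/8! = 0.132146
  L_II = e^(−9.7)·9.7^8/8! = 0.119123
  L_III = e^(−13.9)·13.9^8/8! = 0.0317618
Multiply by the mixture weights:
  w_I·L_I = 0.25 × 0.132146 = 0.0330366
  w_II·L_II = 0.23 × 0.119123 = 0.0273984
  w_III·L_III = 0.52 × 0.0317618 = 0.0165161
Evidence: 0.0330366 + 0.0273984 + 0.0165161 = 0.0769511
P(Class I | 8) = 0.0330366 / 0.0769511 ≈ 0.4293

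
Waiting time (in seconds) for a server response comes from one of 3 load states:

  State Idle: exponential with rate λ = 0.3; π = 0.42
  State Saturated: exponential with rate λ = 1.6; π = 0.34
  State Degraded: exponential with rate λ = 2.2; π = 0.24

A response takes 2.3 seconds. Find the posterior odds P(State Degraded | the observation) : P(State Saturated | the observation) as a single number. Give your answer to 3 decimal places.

Posterior odds = (π_i f_i(x)) / (π_j f_j(x)); the normalising sum cancels.
Evaluate each component's likelihood at the observed value:
  f_Idle = 0.3·e^(−0.3·2.3) = 0.3·e^(−0.6900) = 0.150473
  f_Saturated = 1.6·e^(−1.6·2.3) = 1.6·e^(−3.6800) = 0.0403568
  f_Degraded = 2.2·e^(−2.2·2.3) = 2.2·e^(−5.0600) = 0.0139602
Posterior odds = (π_Degraded·f_Degraded) / (π_Saturated·f_Saturated) = (0.24·0.0139602) / (0.34·0.0403568) = 0.00335046 / 0.0137213 ≈ 0.244

0.244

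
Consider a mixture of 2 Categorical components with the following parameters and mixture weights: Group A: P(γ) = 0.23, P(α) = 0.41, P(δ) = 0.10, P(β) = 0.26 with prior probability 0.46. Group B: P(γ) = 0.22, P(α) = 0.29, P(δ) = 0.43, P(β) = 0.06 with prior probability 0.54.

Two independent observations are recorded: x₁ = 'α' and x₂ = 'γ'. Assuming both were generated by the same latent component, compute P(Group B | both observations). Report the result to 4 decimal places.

0.4427

Posterior ∝ prior × likelihood, so P(k | x) ∝ P(Z=k) f_k(x); normalise over all components.
Since both observations come from the same component, the likelihood for component k is f_k(x₁)·f_k(x₂).
  p_A = [0.41] × [0.23] = 0.0943
  p_B = [0.29] × [0.22] = 0.0638
Multiply by the mixture weights:
  P(Z=A)·p_A = 0.46 × 0.0943 = 0.043378
  P(Z=B)·p_B = 0.54 × 0.0638 = 0.034452
Denominator: 0.043378 + 0.034452 = 0.07783
So the posterior for Group B is 0.034452 / 0.07783 ≈ 0.4427.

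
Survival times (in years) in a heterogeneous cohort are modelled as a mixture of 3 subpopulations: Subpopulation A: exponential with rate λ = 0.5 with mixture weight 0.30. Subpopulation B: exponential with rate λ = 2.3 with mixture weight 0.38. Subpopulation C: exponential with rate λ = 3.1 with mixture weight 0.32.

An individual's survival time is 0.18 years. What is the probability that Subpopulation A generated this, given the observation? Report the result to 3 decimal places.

0.107

The responsibility of component k is π_k f_k(x) divided by Σ_j π_j f_j(x).
Exponential densities:
  f_A = 0.456966
  f_B = 1.5203
  f_C = 1.77429
Unnormalised posteriors:
  π_A·f_A = 0.30 × 0.456966 = 0.13709
  π_B·f_B = 0.38 × 1.5203 = 0.577715
  π_C·f_C = 0.32 × 1.77429 = 0.567774
Denominator: 0.13709 + 0.577715 + 0.567774 = 1.28258
Responsibility of Subpopulation A: 0.13709 / 1.28258 ≈ 0.107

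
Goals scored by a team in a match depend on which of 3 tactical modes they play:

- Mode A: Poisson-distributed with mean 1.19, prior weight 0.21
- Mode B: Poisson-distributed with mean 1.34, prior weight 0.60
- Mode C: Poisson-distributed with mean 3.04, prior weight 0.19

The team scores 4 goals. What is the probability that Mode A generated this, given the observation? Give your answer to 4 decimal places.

0.0908

The responsibility of component k is w_k f_k(x) divided by Σ_j w_j f_j(x).
Poisson probabilities:
  f_A = e^(−1.19)·1.19^4/4! = 0.0254195
  f_B = e^(−1.34)·1.34^4/4! = 0.0351766
  f_C = e^(−3.04)·3.04^4/4! = 0.170227
Weight by the priors:
  w_A·f_A = 0.21 × 0.0254195 = 0.00533808
  w_B·f_B = 0.60 × 0.0351766 = 0.0211059
  w_C·f_C = 0.19 × 0.170227 = 0.0323431
Normaliser: 0.00533808 + 0.0211059 + 0.0323431 = 0.0587871
P(Mode A | 4 goals) ≈ 0.0908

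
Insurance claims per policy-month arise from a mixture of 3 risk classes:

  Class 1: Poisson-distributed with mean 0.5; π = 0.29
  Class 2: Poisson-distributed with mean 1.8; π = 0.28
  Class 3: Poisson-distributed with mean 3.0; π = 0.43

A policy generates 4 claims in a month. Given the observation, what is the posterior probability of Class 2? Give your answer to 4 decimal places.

By Bayes' theorem, P(k | x) = w_k f_k(x) / Σ_j w_j f_j(x).
Component likelihoods at x = 4 claims:
  p_1 = e^(−0.5)·0.5^4/4! = 0.00157951
  p_2 = e^(−1.8)·1.8^4/4! = 0.0723017
  p_3 = e^(−3.0)·3.0^4/4! = 0.168031
Multiply by the mixture weights:
  w_1·p_1 = 0.29 × 0.00157951 = 0.000458057
  w_2·p_2 = 0.28 × 0.0723017 = 0.0202445
  w_3·p_3 = 0.43 × 0.168031 = 0.0722535
Marginal: 0.000458057 + 0.0202445 + 0.0722535 = 0.092956
So the posterior for Class 2 is 0.0202445 / 0.092956 ≈ 0.2178.

0.2178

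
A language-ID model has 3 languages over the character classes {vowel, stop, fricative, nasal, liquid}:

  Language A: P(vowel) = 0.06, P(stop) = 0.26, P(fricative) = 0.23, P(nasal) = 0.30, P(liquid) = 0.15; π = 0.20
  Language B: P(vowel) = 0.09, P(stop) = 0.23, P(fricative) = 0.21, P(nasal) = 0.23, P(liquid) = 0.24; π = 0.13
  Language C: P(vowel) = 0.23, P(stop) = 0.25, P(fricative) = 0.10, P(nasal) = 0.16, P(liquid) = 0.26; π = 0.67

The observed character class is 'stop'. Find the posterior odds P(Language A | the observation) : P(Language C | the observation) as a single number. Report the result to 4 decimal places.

0.3104

Posterior odds = (P(Z=i) f_i(x)) / (P(Z=j) f_j(x)); the normalising sum cancels.
Evaluate each component's likelihood at the observed value:
  p_A = P(stop | comp) = 0.26
  p_B = P(stop | comp) = 0.23
  p_C = P(stop | comp) = 0.25
0.052 / 0.1675 ≈ 0.3104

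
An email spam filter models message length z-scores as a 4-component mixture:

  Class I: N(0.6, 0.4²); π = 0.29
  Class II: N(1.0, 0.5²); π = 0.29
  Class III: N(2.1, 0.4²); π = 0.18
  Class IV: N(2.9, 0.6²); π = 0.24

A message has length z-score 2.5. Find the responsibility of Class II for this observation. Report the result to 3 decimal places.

By Bayes' theorem, P(k | x) = w_k f_k(x) / Σ_j w_j f_j(x).
Evaluate each component's likelihood at the observed value:
  p_I = 1.25738e-05
  p_II = 0.0088637
  p_III = 0.604927
  p_IV = 0.532413
Weight by the priors:
  w_I·p_I = 0.29 × 1.25738e-05 = 3.64639e-06
  w_II·p_II = 0.29 × 0.0088637 = 0.00257047
  w_III·p_III = 0.18 × 0.604927 = 0.108887
  w_IV·p_IV = 0.24 × 0.532413 = 0.127779
Sum: 3.64639e-06 + 0.00257047 + 0.108887 + 0.127779 = 0.23924
P(Class II | data) ≈ 0.011

0.011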